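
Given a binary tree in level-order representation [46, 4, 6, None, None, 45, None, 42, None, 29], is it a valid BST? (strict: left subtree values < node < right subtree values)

Level-order array: [46, 4, 6, None, None, 45, None, 42, None, 29]
Validate using subtree bounds (lo, hi): at each node, require lo < value < hi,
then recurse left with hi=value and right with lo=value.
Preorder trace (stopping at first violation):
  at node 46 with bounds (-inf, +inf): OK
  at node 4 with bounds (-inf, 46): OK
  at node 6 with bounds (46, +inf): VIOLATION
Node 6 violates its bound: not (46 < 6 < +inf).
Result: Not a valid BST


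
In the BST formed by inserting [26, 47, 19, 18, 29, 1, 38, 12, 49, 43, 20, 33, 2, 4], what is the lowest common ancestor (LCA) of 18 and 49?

Tree insertion order: [26, 47, 19, 18, 29, 1, 38, 12, 49, 43, 20, 33, 2, 4]
Tree (level-order array): [26, 19, 47, 18, 20, 29, 49, 1, None, None, None, None, 38, None, None, None, 12, 33, 43, 2, None, None, None, None, None, None, 4]
In a BST, the LCA of p=18, q=49 is the first node v on the
root-to-leaf path with p <= v <= q (go left if both < v, right if both > v).
Walk from root:
  at 26: 18 <= 26 <= 49, this is the LCA
LCA = 26


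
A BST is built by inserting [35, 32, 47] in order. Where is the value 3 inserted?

Starting tree (level order): [35, 32, 47]
Insertion path: 35 -> 32
Result: insert 3 as left child of 32
Final tree (level order): [35, 32, 47, 3]


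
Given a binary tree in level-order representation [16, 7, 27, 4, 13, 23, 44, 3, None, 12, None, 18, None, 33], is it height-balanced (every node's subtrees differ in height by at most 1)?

Tree (level-order array): [16, 7, 27, 4, 13, 23, 44, 3, None, 12, None, 18, None, 33]
Definition: a tree is height-balanced if, at every node, |h(left) - h(right)| <= 1 (empty subtree has height -1).
Bottom-up per-node check:
  node 3: h_left=-1, h_right=-1, diff=0 [OK], height=0
  node 4: h_left=0, h_right=-1, diff=1 [OK], height=1
  node 12: h_left=-1, h_right=-1, diff=0 [OK], height=0
  node 13: h_left=0, h_right=-1, diff=1 [OK], height=1
  node 7: h_left=1, h_right=1, diff=0 [OK], height=2
  node 18: h_left=-1, h_right=-1, diff=0 [OK], height=0
  node 23: h_left=0, h_right=-1, diff=1 [OK], height=1
  node 33: h_left=-1, h_right=-1, diff=0 [OK], height=0
  node 44: h_left=0, h_right=-1, diff=1 [OK], height=1
  node 27: h_left=1, h_right=1, diff=0 [OK], height=2
  node 16: h_left=2, h_right=2, diff=0 [OK], height=3
All nodes satisfy the balance condition.
Result: Balanced


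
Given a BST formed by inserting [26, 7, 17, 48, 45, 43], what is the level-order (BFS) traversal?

Tree insertion order: [26, 7, 17, 48, 45, 43]
Tree (level-order array): [26, 7, 48, None, 17, 45, None, None, None, 43]
BFS from the root, enqueuing left then right child of each popped node:
  queue [26] -> pop 26, enqueue [7, 48], visited so far: [26]
  queue [7, 48] -> pop 7, enqueue [17], visited so far: [26, 7]
  queue [48, 17] -> pop 48, enqueue [45], visited so far: [26, 7, 48]
  queue [17, 45] -> pop 17, enqueue [none], visited so far: [26, 7, 48, 17]
  queue [45] -> pop 45, enqueue [43], visited so far: [26, 7, 48, 17, 45]
  queue [43] -> pop 43, enqueue [none], visited so far: [26, 7, 48, 17, 45, 43]
Result: [26, 7, 48, 17, 45, 43]


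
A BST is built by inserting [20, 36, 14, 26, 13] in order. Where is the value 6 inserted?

Starting tree (level order): [20, 14, 36, 13, None, 26]
Insertion path: 20 -> 14 -> 13
Result: insert 6 as left child of 13
Final tree (level order): [20, 14, 36, 13, None, 26, None, 6]


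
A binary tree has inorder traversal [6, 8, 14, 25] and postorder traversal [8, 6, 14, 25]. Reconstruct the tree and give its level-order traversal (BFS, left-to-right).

Inorder:   [6, 8, 14, 25]
Postorder: [8, 6, 14, 25]
Algorithm: postorder visits root last, so walk postorder right-to-left;
each value is the root of the current inorder slice — split it at that
value, recurse on the right subtree first, then the left.
Recursive splits:
  root=25; inorder splits into left=[6, 8, 14], right=[]
  root=14; inorder splits into left=[6, 8], right=[]
  root=6; inorder splits into left=[], right=[8]
  root=8; inorder splits into left=[], right=[]
Reconstructed level-order: [25, 14, 6, 8]


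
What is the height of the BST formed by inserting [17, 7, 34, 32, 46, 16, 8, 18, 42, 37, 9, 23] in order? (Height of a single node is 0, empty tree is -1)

Insertion order: [17, 7, 34, 32, 46, 16, 8, 18, 42, 37, 9, 23]
Tree (level-order array): [17, 7, 34, None, 16, 32, 46, 8, None, 18, None, 42, None, None, 9, None, 23, 37]
Compute height bottom-up (empty subtree = -1):
  height(9) = 1 + max(-1, -1) = 0
  height(8) = 1 + max(-1, 0) = 1
  height(16) = 1 + max(1, -1) = 2
  height(7) = 1 + max(-1, 2) = 3
  height(23) = 1 + max(-1, -1) = 0
  height(18) = 1 + max(-1, 0) = 1
  height(32) = 1 + max(1, -1) = 2
  height(37) = 1 + max(-1, -1) = 0
  height(42) = 1 + max(0, -1) = 1
  height(46) = 1 + max(1, -1) = 2
  height(34) = 1 + max(2, 2) = 3
  height(17) = 1 + max(3, 3) = 4
Height = 4


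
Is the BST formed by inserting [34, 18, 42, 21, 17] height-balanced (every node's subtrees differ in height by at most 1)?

Tree (level-order array): [34, 18, 42, 17, 21]
Definition: a tree is height-balanced if, at every node, |h(left) - h(right)| <= 1 (empty subtree has height -1).
Bottom-up per-node check:
  node 17: h_left=-1, h_right=-1, diff=0 [OK], height=0
  node 21: h_left=-1, h_right=-1, diff=0 [OK], height=0
  node 18: h_left=0, h_right=0, diff=0 [OK], height=1
  node 42: h_left=-1, h_right=-1, diff=0 [OK], height=0
  node 34: h_left=1, h_right=0, diff=1 [OK], height=2
All nodes satisfy the balance condition.
Result: Balanced


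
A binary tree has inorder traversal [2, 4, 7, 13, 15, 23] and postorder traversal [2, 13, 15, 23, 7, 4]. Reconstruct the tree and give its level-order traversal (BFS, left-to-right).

Inorder:   [2, 4, 7, 13, 15, 23]
Postorder: [2, 13, 15, 23, 7, 4]
Algorithm: postorder visits root last, so walk postorder right-to-left;
each value is the root of the current inorder slice — split it at that
value, recurse on the right subtree first, then the left.
Recursive splits:
  root=4; inorder splits into left=[2], right=[7, 13, 15, 23]
  root=7; inorder splits into left=[], right=[13, 15, 23]
  root=23; inorder splits into left=[13, 15], right=[]
  root=15; inorder splits into left=[13], right=[]
  root=13; inorder splits into left=[], right=[]
  root=2; inorder splits into left=[], right=[]
Reconstructed level-order: [4, 2, 7, 23, 15, 13]


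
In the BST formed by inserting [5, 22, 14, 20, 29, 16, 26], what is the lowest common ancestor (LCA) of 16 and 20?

Tree insertion order: [5, 22, 14, 20, 29, 16, 26]
Tree (level-order array): [5, None, 22, 14, 29, None, 20, 26, None, 16]
In a BST, the LCA of p=16, q=20 is the first node v on the
root-to-leaf path with p <= v <= q (go left if both < v, right if both > v).
Walk from root:
  at 5: both 16 and 20 > 5, go right
  at 22: both 16 and 20 < 22, go left
  at 14: both 16 and 20 > 14, go right
  at 20: 16 <= 20 <= 20, this is the LCA
LCA = 20


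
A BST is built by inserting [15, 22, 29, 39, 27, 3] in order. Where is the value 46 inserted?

Starting tree (level order): [15, 3, 22, None, None, None, 29, 27, 39]
Insertion path: 15 -> 22 -> 29 -> 39
Result: insert 46 as right child of 39
Final tree (level order): [15, 3, 22, None, None, None, 29, 27, 39, None, None, None, 46]


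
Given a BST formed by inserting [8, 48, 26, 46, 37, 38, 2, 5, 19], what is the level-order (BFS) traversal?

Tree insertion order: [8, 48, 26, 46, 37, 38, 2, 5, 19]
Tree (level-order array): [8, 2, 48, None, 5, 26, None, None, None, 19, 46, None, None, 37, None, None, 38]
BFS from the root, enqueuing left then right child of each popped node:
  queue [8] -> pop 8, enqueue [2, 48], visited so far: [8]
  queue [2, 48] -> pop 2, enqueue [5], visited so far: [8, 2]
  queue [48, 5] -> pop 48, enqueue [26], visited so far: [8, 2, 48]
  queue [5, 26] -> pop 5, enqueue [none], visited so far: [8, 2, 48, 5]
  queue [26] -> pop 26, enqueue [19, 46], visited so far: [8, 2, 48, 5, 26]
  queue [19, 46] -> pop 19, enqueue [none], visited so far: [8, 2, 48, 5, 26, 19]
  queue [46] -> pop 46, enqueue [37], visited so far: [8, 2, 48, 5, 26, 19, 46]
  queue [37] -> pop 37, enqueue [38], visited so far: [8, 2, 48, 5, 26, 19, 46, 37]
  queue [38] -> pop 38, enqueue [none], visited so far: [8, 2, 48, 5, 26, 19, 46, 37, 38]
Result: [8, 2, 48, 5, 26, 19, 46, 37, 38]


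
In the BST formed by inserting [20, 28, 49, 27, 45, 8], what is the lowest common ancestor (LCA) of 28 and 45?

Tree insertion order: [20, 28, 49, 27, 45, 8]
Tree (level-order array): [20, 8, 28, None, None, 27, 49, None, None, 45]
In a BST, the LCA of p=28, q=45 is the first node v on the
root-to-leaf path with p <= v <= q (go left if both < v, right if both > v).
Walk from root:
  at 20: both 28 and 45 > 20, go right
  at 28: 28 <= 28 <= 45, this is the LCA
LCA = 28


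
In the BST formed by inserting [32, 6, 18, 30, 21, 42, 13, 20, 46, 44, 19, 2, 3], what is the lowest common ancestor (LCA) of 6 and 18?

Tree insertion order: [32, 6, 18, 30, 21, 42, 13, 20, 46, 44, 19, 2, 3]
Tree (level-order array): [32, 6, 42, 2, 18, None, 46, None, 3, 13, 30, 44, None, None, None, None, None, 21, None, None, None, 20, None, 19]
In a BST, the LCA of p=6, q=18 is the first node v on the
root-to-leaf path with p <= v <= q (go left if both < v, right if both > v).
Walk from root:
  at 32: both 6 and 18 < 32, go left
  at 6: 6 <= 6 <= 18, this is the LCA
LCA = 6


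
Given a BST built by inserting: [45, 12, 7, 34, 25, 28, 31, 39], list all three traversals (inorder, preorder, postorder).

Tree insertion order: [45, 12, 7, 34, 25, 28, 31, 39]
Tree (level-order array): [45, 12, None, 7, 34, None, None, 25, 39, None, 28, None, None, None, 31]
Inorder (L, root, R): [7, 12, 25, 28, 31, 34, 39, 45]
Preorder (root, L, R): [45, 12, 7, 34, 25, 28, 31, 39]
Postorder (L, R, root): [7, 31, 28, 25, 39, 34, 12, 45]


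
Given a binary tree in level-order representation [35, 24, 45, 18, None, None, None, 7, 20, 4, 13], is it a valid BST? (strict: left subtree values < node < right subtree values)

Level-order array: [35, 24, 45, 18, None, None, None, 7, 20, 4, 13]
Validate using subtree bounds (lo, hi): at each node, require lo < value < hi,
then recurse left with hi=value and right with lo=value.
Preorder trace (stopping at first violation):
  at node 35 with bounds (-inf, +inf): OK
  at node 24 with bounds (-inf, 35): OK
  at node 18 with bounds (-inf, 24): OK
  at node 7 with bounds (-inf, 18): OK
  at node 4 with bounds (-inf, 7): OK
  at node 13 with bounds (7, 18): OK
  at node 20 with bounds (18, 24): OK
  at node 45 with bounds (35, +inf): OK
No violation found at any node.
Result: Valid BST


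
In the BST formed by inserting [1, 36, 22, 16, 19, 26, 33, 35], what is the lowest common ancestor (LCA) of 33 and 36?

Tree insertion order: [1, 36, 22, 16, 19, 26, 33, 35]
Tree (level-order array): [1, None, 36, 22, None, 16, 26, None, 19, None, 33, None, None, None, 35]
In a BST, the LCA of p=33, q=36 is the first node v on the
root-to-leaf path with p <= v <= q (go left if both < v, right if both > v).
Walk from root:
  at 1: both 33 and 36 > 1, go right
  at 36: 33 <= 36 <= 36, this is the LCA
LCA = 36


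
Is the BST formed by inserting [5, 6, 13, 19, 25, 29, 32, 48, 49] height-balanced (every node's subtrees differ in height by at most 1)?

Tree (level-order array): [5, None, 6, None, 13, None, 19, None, 25, None, 29, None, 32, None, 48, None, 49]
Definition: a tree is height-balanced if, at every node, |h(left) - h(right)| <= 1 (empty subtree has height -1).
Bottom-up per-node check:
  node 49: h_left=-1, h_right=-1, diff=0 [OK], height=0
  node 48: h_left=-1, h_right=0, diff=1 [OK], height=1
  node 32: h_left=-1, h_right=1, diff=2 [FAIL (|-1-1|=2 > 1)], height=2
  node 29: h_left=-1, h_right=2, diff=3 [FAIL (|-1-2|=3 > 1)], height=3
  node 25: h_left=-1, h_right=3, diff=4 [FAIL (|-1-3|=4 > 1)], height=4
  node 19: h_left=-1, h_right=4, diff=5 [FAIL (|-1-4|=5 > 1)], height=5
  node 13: h_left=-1, h_right=5, diff=6 [FAIL (|-1-5|=6 > 1)], height=6
  node 6: h_left=-1, h_right=6, diff=7 [FAIL (|-1-6|=7 > 1)], height=7
  node 5: h_left=-1, h_right=7, diff=8 [FAIL (|-1-7|=8 > 1)], height=8
Node 32 violates the condition: |-1 - 1| = 2 > 1.
Result: Not balanced


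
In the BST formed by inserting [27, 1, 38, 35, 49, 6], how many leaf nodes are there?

Tree built from: [27, 1, 38, 35, 49, 6]
Tree (level-order array): [27, 1, 38, None, 6, 35, 49]
Rule: A leaf has 0 children.
Per-node child counts:
  node 27: 2 child(ren)
  node 1: 1 child(ren)
  node 6: 0 child(ren)
  node 38: 2 child(ren)
  node 35: 0 child(ren)
  node 49: 0 child(ren)
Matching nodes: [6, 35, 49]
Count of leaf nodes: 3


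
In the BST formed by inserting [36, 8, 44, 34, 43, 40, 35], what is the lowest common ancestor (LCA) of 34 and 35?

Tree insertion order: [36, 8, 44, 34, 43, 40, 35]
Tree (level-order array): [36, 8, 44, None, 34, 43, None, None, 35, 40]
In a BST, the LCA of p=34, q=35 is the first node v on the
root-to-leaf path with p <= v <= q (go left if both < v, right if both > v).
Walk from root:
  at 36: both 34 and 35 < 36, go left
  at 8: both 34 and 35 > 8, go right
  at 34: 34 <= 34 <= 35, this is the LCA
LCA = 34


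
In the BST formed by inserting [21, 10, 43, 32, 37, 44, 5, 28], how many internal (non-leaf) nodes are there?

Tree built from: [21, 10, 43, 32, 37, 44, 5, 28]
Tree (level-order array): [21, 10, 43, 5, None, 32, 44, None, None, 28, 37]
Rule: An internal node has at least one child.
Per-node child counts:
  node 21: 2 child(ren)
  node 10: 1 child(ren)
  node 5: 0 child(ren)
  node 43: 2 child(ren)
  node 32: 2 child(ren)
  node 28: 0 child(ren)
  node 37: 0 child(ren)
  node 44: 0 child(ren)
Matching nodes: [21, 10, 43, 32]
Count of internal (non-leaf) nodes: 4


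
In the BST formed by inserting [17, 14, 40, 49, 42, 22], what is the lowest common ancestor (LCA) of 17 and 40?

Tree insertion order: [17, 14, 40, 49, 42, 22]
Tree (level-order array): [17, 14, 40, None, None, 22, 49, None, None, 42]
In a BST, the LCA of p=17, q=40 is the first node v on the
root-to-leaf path with p <= v <= q (go left if both < v, right if both > v).
Walk from root:
  at 17: 17 <= 17 <= 40, this is the LCA
LCA = 17


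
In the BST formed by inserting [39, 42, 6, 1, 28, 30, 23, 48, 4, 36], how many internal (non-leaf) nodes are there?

Tree built from: [39, 42, 6, 1, 28, 30, 23, 48, 4, 36]
Tree (level-order array): [39, 6, 42, 1, 28, None, 48, None, 4, 23, 30, None, None, None, None, None, None, None, 36]
Rule: An internal node has at least one child.
Per-node child counts:
  node 39: 2 child(ren)
  node 6: 2 child(ren)
  node 1: 1 child(ren)
  node 4: 0 child(ren)
  node 28: 2 child(ren)
  node 23: 0 child(ren)
  node 30: 1 child(ren)
  node 36: 0 child(ren)
  node 42: 1 child(ren)
  node 48: 0 child(ren)
Matching nodes: [39, 6, 1, 28, 30, 42]
Count of internal (non-leaf) nodes: 6


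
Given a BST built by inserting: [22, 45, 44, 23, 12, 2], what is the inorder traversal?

Tree insertion order: [22, 45, 44, 23, 12, 2]
Tree (level-order array): [22, 12, 45, 2, None, 44, None, None, None, 23]
Inorder traversal: [2, 12, 22, 23, 44, 45]


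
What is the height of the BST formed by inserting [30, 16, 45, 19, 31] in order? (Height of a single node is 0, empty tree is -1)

Insertion order: [30, 16, 45, 19, 31]
Tree (level-order array): [30, 16, 45, None, 19, 31]
Compute height bottom-up (empty subtree = -1):
  height(19) = 1 + max(-1, -1) = 0
  height(16) = 1 + max(-1, 0) = 1
  height(31) = 1 + max(-1, -1) = 0
  height(45) = 1 + max(0, -1) = 1
  height(30) = 1 + max(1, 1) = 2
Height = 2


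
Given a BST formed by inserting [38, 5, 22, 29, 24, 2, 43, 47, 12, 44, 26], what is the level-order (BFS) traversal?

Tree insertion order: [38, 5, 22, 29, 24, 2, 43, 47, 12, 44, 26]
Tree (level-order array): [38, 5, 43, 2, 22, None, 47, None, None, 12, 29, 44, None, None, None, 24, None, None, None, None, 26]
BFS from the root, enqueuing left then right child of each popped node:
  queue [38] -> pop 38, enqueue [5, 43], visited so far: [38]
  queue [5, 43] -> pop 5, enqueue [2, 22], visited so far: [38, 5]
  queue [43, 2, 22] -> pop 43, enqueue [47], visited so far: [38, 5, 43]
  queue [2, 22, 47] -> pop 2, enqueue [none], visited so far: [38, 5, 43, 2]
  queue [22, 47] -> pop 22, enqueue [12, 29], visited so far: [38, 5, 43, 2, 22]
  queue [47, 12, 29] -> pop 47, enqueue [44], visited so far: [38, 5, 43, 2, 22, 47]
  queue [12, 29, 44] -> pop 12, enqueue [none], visited so far: [38, 5, 43, 2, 22, 47, 12]
  queue [29, 44] -> pop 29, enqueue [24], visited so far: [38, 5, 43, 2, 22, 47, 12, 29]
  queue [44, 24] -> pop 44, enqueue [none], visited so far: [38, 5, 43, 2, 22, 47, 12, 29, 44]
  queue [24] -> pop 24, enqueue [26], visited so far: [38, 5, 43, 2, 22, 47, 12, 29, 44, 24]
  queue [26] -> pop 26, enqueue [none], visited so far: [38, 5, 43, 2, 22, 47, 12, 29, 44, 24, 26]
Result: [38, 5, 43, 2, 22, 47, 12, 29, 44, 24, 26]


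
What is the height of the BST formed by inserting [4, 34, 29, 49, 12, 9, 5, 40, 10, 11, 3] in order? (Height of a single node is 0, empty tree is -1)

Insertion order: [4, 34, 29, 49, 12, 9, 5, 40, 10, 11, 3]
Tree (level-order array): [4, 3, 34, None, None, 29, 49, 12, None, 40, None, 9, None, None, None, 5, 10, None, None, None, 11]
Compute height bottom-up (empty subtree = -1):
  height(3) = 1 + max(-1, -1) = 0
  height(5) = 1 + max(-1, -1) = 0
  height(11) = 1 + max(-1, -1) = 0
  height(10) = 1 + max(-1, 0) = 1
  height(9) = 1 + max(0, 1) = 2
  height(12) = 1 + max(2, -1) = 3
  height(29) = 1 + max(3, -1) = 4
  height(40) = 1 + max(-1, -1) = 0
  height(49) = 1 + max(0, -1) = 1
  height(34) = 1 + max(4, 1) = 5
  height(4) = 1 + max(0, 5) = 6
Height = 6


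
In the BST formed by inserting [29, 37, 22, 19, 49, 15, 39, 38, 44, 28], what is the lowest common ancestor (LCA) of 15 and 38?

Tree insertion order: [29, 37, 22, 19, 49, 15, 39, 38, 44, 28]
Tree (level-order array): [29, 22, 37, 19, 28, None, 49, 15, None, None, None, 39, None, None, None, 38, 44]
In a BST, the LCA of p=15, q=38 is the first node v on the
root-to-leaf path with p <= v <= q (go left if both < v, right if both > v).
Walk from root:
  at 29: 15 <= 29 <= 38, this is the LCA
LCA = 29


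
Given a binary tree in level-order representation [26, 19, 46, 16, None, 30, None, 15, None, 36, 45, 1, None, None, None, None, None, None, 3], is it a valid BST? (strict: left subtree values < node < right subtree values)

Level-order array: [26, 19, 46, 16, None, 30, None, 15, None, 36, 45, 1, None, None, None, None, None, None, 3]
Validate using subtree bounds (lo, hi): at each node, require lo < value < hi,
then recurse left with hi=value and right with lo=value.
Preorder trace (stopping at first violation):
  at node 26 with bounds (-inf, +inf): OK
  at node 19 with bounds (-inf, 26): OK
  at node 16 with bounds (-inf, 19): OK
  at node 15 with bounds (-inf, 16): OK
  at node 1 with bounds (-inf, 15): OK
  at node 3 with bounds (1, 15): OK
  at node 46 with bounds (26, +inf): OK
  at node 30 with bounds (26, 46): OK
  at node 36 with bounds (26, 30): VIOLATION
Node 36 violates its bound: not (26 < 36 < 30).
Result: Not a valid BST


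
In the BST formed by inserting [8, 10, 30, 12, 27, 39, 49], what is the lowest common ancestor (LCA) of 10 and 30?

Tree insertion order: [8, 10, 30, 12, 27, 39, 49]
Tree (level-order array): [8, None, 10, None, 30, 12, 39, None, 27, None, 49]
In a BST, the LCA of p=10, q=30 is the first node v on the
root-to-leaf path with p <= v <= q (go left if both < v, right if both > v).
Walk from root:
  at 8: both 10 and 30 > 8, go right
  at 10: 10 <= 10 <= 30, this is the LCA
LCA = 10


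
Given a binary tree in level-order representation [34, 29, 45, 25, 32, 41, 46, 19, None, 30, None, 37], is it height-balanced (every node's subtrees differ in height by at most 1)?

Tree (level-order array): [34, 29, 45, 25, 32, 41, 46, 19, None, 30, None, 37]
Definition: a tree is height-balanced if, at every node, |h(left) - h(right)| <= 1 (empty subtree has height -1).
Bottom-up per-node check:
  node 19: h_left=-1, h_right=-1, diff=0 [OK], height=0
  node 25: h_left=0, h_right=-1, diff=1 [OK], height=1
  node 30: h_left=-1, h_right=-1, diff=0 [OK], height=0
  node 32: h_left=0, h_right=-1, diff=1 [OK], height=1
  node 29: h_left=1, h_right=1, diff=0 [OK], height=2
  node 37: h_left=-1, h_right=-1, diff=0 [OK], height=0
  node 41: h_left=0, h_right=-1, diff=1 [OK], height=1
  node 46: h_left=-1, h_right=-1, diff=0 [OK], height=0
  node 45: h_left=1, h_right=0, diff=1 [OK], height=2
  node 34: h_left=2, h_right=2, diff=0 [OK], height=3
All nodes satisfy the balance condition.
Result: Balanced


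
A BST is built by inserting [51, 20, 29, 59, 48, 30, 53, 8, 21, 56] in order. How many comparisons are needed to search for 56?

Search path for 56: 51 -> 59 -> 53 -> 56
Found: True
Comparisons: 4


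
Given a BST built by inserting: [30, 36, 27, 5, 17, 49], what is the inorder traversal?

Tree insertion order: [30, 36, 27, 5, 17, 49]
Tree (level-order array): [30, 27, 36, 5, None, None, 49, None, 17]
Inorder traversal: [5, 17, 27, 30, 36, 49]


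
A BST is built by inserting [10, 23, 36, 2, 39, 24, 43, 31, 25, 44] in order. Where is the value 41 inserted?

Starting tree (level order): [10, 2, 23, None, None, None, 36, 24, 39, None, 31, None, 43, 25, None, None, 44]
Insertion path: 10 -> 23 -> 36 -> 39 -> 43
Result: insert 41 as left child of 43
Final tree (level order): [10, 2, 23, None, None, None, 36, 24, 39, None, 31, None, 43, 25, None, 41, 44]


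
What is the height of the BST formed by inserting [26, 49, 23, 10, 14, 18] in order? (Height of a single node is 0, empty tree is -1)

Insertion order: [26, 49, 23, 10, 14, 18]
Tree (level-order array): [26, 23, 49, 10, None, None, None, None, 14, None, 18]
Compute height bottom-up (empty subtree = -1):
  height(18) = 1 + max(-1, -1) = 0
  height(14) = 1 + max(-1, 0) = 1
  height(10) = 1 + max(-1, 1) = 2
  height(23) = 1 + max(2, -1) = 3
  height(49) = 1 + max(-1, -1) = 0
  height(26) = 1 + max(3, 0) = 4
Height = 4


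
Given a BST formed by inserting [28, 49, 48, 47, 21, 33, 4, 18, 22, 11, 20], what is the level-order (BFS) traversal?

Tree insertion order: [28, 49, 48, 47, 21, 33, 4, 18, 22, 11, 20]
Tree (level-order array): [28, 21, 49, 4, 22, 48, None, None, 18, None, None, 47, None, 11, 20, 33]
BFS from the root, enqueuing left then right child of each popped node:
  queue [28] -> pop 28, enqueue [21, 49], visited so far: [28]
  queue [21, 49] -> pop 21, enqueue [4, 22], visited so far: [28, 21]
  queue [49, 4, 22] -> pop 49, enqueue [48], visited so far: [28, 21, 49]
  queue [4, 22, 48] -> pop 4, enqueue [18], visited so far: [28, 21, 49, 4]
  queue [22, 48, 18] -> pop 22, enqueue [none], visited so far: [28, 21, 49, 4, 22]
  queue [48, 18] -> pop 48, enqueue [47], visited so far: [28, 21, 49, 4, 22, 48]
  queue [18, 47] -> pop 18, enqueue [11, 20], visited so far: [28, 21, 49, 4, 22, 48, 18]
  queue [47, 11, 20] -> pop 47, enqueue [33], visited so far: [28, 21, 49, 4, 22, 48, 18, 47]
  queue [11, 20, 33] -> pop 11, enqueue [none], visited so far: [28, 21, 49, 4, 22, 48, 18, 47, 11]
  queue [20, 33] -> pop 20, enqueue [none], visited so far: [28, 21, 49, 4, 22, 48, 18, 47, 11, 20]
  queue [33] -> pop 33, enqueue [none], visited so far: [28, 21, 49, 4, 22, 48, 18, 47, 11, 20, 33]
Result: [28, 21, 49, 4, 22, 48, 18, 47, 11, 20, 33]


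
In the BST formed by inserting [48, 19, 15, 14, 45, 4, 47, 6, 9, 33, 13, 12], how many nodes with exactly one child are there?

Tree built from: [48, 19, 15, 14, 45, 4, 47, 6, 9, 33, 13, 12]
Tree (level-order array): [48, 19, None, 15, 45, 14, None, 33, 47, 4, None, None, None, None, None, None, 6, None, 9, None, 13, 12]
Rule: These are nodes with exactly 1 non-null child.
Per-node child counts:
  node 48: 1 child(ren)
  node 19: 2 child(ren)
  node 15: 1 child(ren)
  node 14: 1 child(ren)
  node 4: 1 child(ren)
  node 6: 1 child(ren)
  node 9: 1 child(ren)
  node 13: 1 child(ren)
  node 12: 0 child(ren)
  node 45: 2 child(ren)
  node 33: 0 child(ren)
  node 47: 0 child(ren)
Matching nodes: [48, 15, 14, 4, 6, 9, 13]
Count of nodes with exactly one child: 7


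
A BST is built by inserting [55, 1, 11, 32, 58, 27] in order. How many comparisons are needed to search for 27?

Search path for 27: 55 -> 1 -> 11 -> 32 -> 27
Found: True
Comparisons: 5


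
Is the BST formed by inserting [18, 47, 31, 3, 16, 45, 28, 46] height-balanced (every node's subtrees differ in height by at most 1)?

Tree (level-order array): [18, 3, 47, None, 16, 31, None, None, None, 28, 45, None, None, None, 46]
Definition: a tree is height-balanced if, at every node, |h(left) - h(right)| <= 1 (empty subtree has height -1).
Bottom-up per-node check:
  node 16: h_left=-1, h_right=-1, diff=0 [OK], height=0
  node 3: h_left=-1, h_right=0, diff=1 [OK], height=1
  node 28: h_left=-1, h_right=-1, diff=0 [OK], height=0
  node 46: h_left=-1, h_right=-1, diff=0 [OK], height=0
  node 45: h_left=-1, h_right=0, diff=1 [OK], height=1
  node 31: h_left=0, h_right=1, diff=1 [OK], height=2
  node 47: h_left=2, h_right=-1, diff=3 [FAIL (|2--1|=3 > 1)], height=3
  node 18: h_left=1, h_right=3, diff=2 [FAIL (|1-3|=2 > 1)], height=4
Node 47 violates the condition: |2 - -1| = 3 > 1.
Result: Not balanced


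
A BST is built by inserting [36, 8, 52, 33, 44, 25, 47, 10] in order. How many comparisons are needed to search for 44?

Search path for 44: 36 -> 52 -> 44
Found: True
Comparisons: 3


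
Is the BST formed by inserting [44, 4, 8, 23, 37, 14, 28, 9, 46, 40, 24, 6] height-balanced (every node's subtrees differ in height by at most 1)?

Tree (level-order array): [44, 4, 46, None, 8, None, None, 6, 23, None, None, 14, 37, 9, None, 28, 40, None, None, 24]
Definition: a tree is height-balanced if, at every node, |h(left) - h(right)| <= 1 (empty subtree has height -1).
Bottom-up per-node check:
  node 6: h_left=-1, h_right=-1, diff=0 [OK], height=0
  node 9: h_left=-1, h_right=-1, diff=0 [OK], height=0
  node 14: h_left=0, h_right=-1, diff=1 [OK], height=1
  node 24: h_left=-1, h_right=-1, diff=0 [OK], height=0
  node 28: h_left=0, h_right=-1, diff=1 [OK], height=1
  node 40: h_left=-1, h_right=-1, diff=0 [OK], height=0
  node 37: h_left=1, h_right=0, diff=1 [OK], height=2
  node 23: h_left=1, h_right=2, diff=1 [OK], height=3
  node 8: h_left=0, h_right=3, diff=3 [FAIL (|0-3|=3 > 1)], height=4
  node 4: h_left=-1, h_right=4, diff=5 [FAIL (|-1-4|=5 > 1)], height=5
  node 46: h_left=-1, h_right=-1, diff=0 [OK], height=0
  node 44: h_left=5, h_right=0, diff=5 [FAIL (|5-0|=5 > 1)], height=6
Node 8 violates the condition: |0 - 3| = 3 > 1.
Result: Not balanced


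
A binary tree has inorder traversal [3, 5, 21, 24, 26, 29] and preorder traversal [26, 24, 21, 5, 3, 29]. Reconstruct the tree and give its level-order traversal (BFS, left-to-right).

Inorder:  [3, 5, 21, 24, 26, 29]
Preorder: [26, 24, 21, 5, 3, 29]
Algorithm: preorder visits root first, so consume preorder in order;
for each root, split the current inorder slice at that value into
left-subtree inorder and right-subtree inorder, then recurse.
Recursive splits:
  root=26; inorder splits into left=[3, 5, 21, 24], right=[29]
  root=24; inorder splits into left=[3, 5, 21], right=[]
  root=21; inorder splits into left=[3, 5], right=[]
  root=5; inorder splits into left=[3], right=[]
  root=3; inorder splits into left=[], right=[]
  root=29; inorder splits into left=[], right=[]
Reconstructed level-order: [26, 24, 29, 21, 5, 3]


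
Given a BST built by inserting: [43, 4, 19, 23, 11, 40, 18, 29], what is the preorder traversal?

Tree insertion order: [43, 4, 19, 23, 11, 40, 18, 29]
Tree (level-order array): [43, 4, None, None, 19, 11, 23, None, 18, None, 40, None, None, 29]
Preorder traversal: [43, 4, 19, 11, 18, 23, 40, 29]


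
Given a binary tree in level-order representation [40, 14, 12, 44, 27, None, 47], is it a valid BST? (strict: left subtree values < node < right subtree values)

Level-order array: [40, 14, 12, 44, 27, None, 47]
Validate using subtree bounds (lo, hi): at each node, require lo < value < hi,
then recurse left with hi=value and right with lo=value.
Preorder trace (stopping at first violation):
  at node 40 with bounds (-inf, +inf): OK
  at node 14 with bounds (-inf, 40): OK
  at node 44 with bounds (-inf, 14): VIOLATION
Node 44 violates its bound: not (-inf < 44 < 14).
Result: Not a valid BST


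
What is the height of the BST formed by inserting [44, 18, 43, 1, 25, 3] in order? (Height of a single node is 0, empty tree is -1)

Insertion order: [44, 18, 43, 1, 25, 3]
Tree (level-order array): [44, 18, None, 1, 43, None, 3, 25]
Compute height bottom-up (empty subtree = -1):
  height(3) = 1 + max(-1, -1) = 0
  height(1) = 1 + max(-1, 0) = 1
  height(25) = 1 + max(-1, -1) = 0
  height(43) = 1 + max(0, -1) = 1
  height(18) = 1 + max(1, 1) = 2
  height(44) = 1 + max(2, -1) = 3
Height = 3


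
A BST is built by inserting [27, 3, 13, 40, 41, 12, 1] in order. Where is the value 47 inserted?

Starting tree (level order): [27, 3, 40, 1, 13, None, 41, None, None, 12]
Insertion path: 27 -> 40 -> 41
Result: insert 47 as right child of 41
Final tree (level order): [27, 3, 40, 1, 13, None, 41, None, None, 12, None, None, 47]


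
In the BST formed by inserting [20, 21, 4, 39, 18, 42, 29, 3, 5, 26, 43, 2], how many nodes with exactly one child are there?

Tree built from: [20, 21, 4, 39, 18, 42, 29, 3, 5, 26, 43, 2]
Tree (level-order array): [20, 4, 21, 3, 18, None, 39, 2, None, 5, None, 29, 42, None, None, None, None, 26, None, None, 43]
Rule: These are nodes with exactly 1 non-null child.
Per-node child counts:
  node 20: 2 child(ren)
  node 4: 2 child(ren)
  node 3: 1 child(ren)
  node 2: 0 child(ren)
  node 18: 1 child(ren)
  node 5: 0 child(ren)
  node 21: 1 child(ren)
  node 39: 2 child(ren)
  node 29: 1 child(ren)
  node 26: 0 child(ren)
  node 42: 1 child(ren)
  node 43: 0 child(ren)
Matching nodes: [3, 18, 21, 29, 42]
Count of nodes with exactly one child: 5


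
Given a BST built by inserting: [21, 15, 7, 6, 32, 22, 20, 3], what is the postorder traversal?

Tree insertion order: [21, 15, 7, 6, 32, 22, 20, 3]
Tree (level-order array): [21, 15, 32, 7, 20, 22, None, 6, None, None, None, None, None, 3]
Postorder traversal: [3, 6, 7, 20, 15, 22, 32, 21]


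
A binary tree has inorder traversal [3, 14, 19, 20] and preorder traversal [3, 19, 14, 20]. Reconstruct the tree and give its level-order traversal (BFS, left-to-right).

Inorder:  [3, 14, 19, 20]
Preorder: [3, 19, 14, 20]
Algorithm: preorder visits root first, so consume preorder in order;
for each root, split the current inorder slice at that value into
left-subtree inorder and right-subtree inorder, then recurse.
Recursive splits:
  root=3; inorder splits into left=[], right=[14, 19, 20]
  root=19; inorder splits into left=[14], right=[20]
  root=14; inorder splits into left=[], right=[]
  root=20; inorder splits into left=[], right=[]
Reconstructed level-order: [3, 19, 14, 20]


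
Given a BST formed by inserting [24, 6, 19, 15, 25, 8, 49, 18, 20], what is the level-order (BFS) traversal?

Tree insertion order: [24, 6, 19, 15, 25, 8, 49, 18, 20]
Tree (level-order array): [24, 6, 25, None, 19, None, 49, 15, 20, None, None, 8, 18]
BFS from the root, enqueuing left then right child of each popped node:
  queue [24] -> pop 24, enqueue [6, 25], visited so far: [24]
  queue [6, 25] -> pop 6, enqueue [19], visited so far: [24, 6]
  queue [25, 19] -> pop 25, enqueue [49], visited so far: [24, 6, 25]
  queue [19, 49] -> pop 19, enqueue [15, 20], visited so far: [24, 6, 25, 19]
  queue [49, 15, 20] -> pop 49, enqueue [none], visited so far: [24, 6, 25, 19, 49]
  queue [15, 20] -> pop 15, enqueue [8, 18], visited so far: [24, 6, 25, 19, 49, 15]
  queue [20, 8, 18] -> pop 20, enqueue [none], visited so far: [24, 6, 25, 19, 49, 15, 20]
  queue [8, 18] -> pop 8, enqueue [none], visited so far: [24, 6, 25, 19, 49, 15, 20, 8]
  queue [18] -> pop 18, enqueue [none], visited so far: [24, 6, 25, 19, 49, 15, 20, 8, 18]
Result: [24, 6, 25, 19, 49, 15, 20, 8, 18]


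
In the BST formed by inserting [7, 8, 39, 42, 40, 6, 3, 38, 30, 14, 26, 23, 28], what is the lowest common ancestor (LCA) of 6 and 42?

Tree insertion order: [7, 8, 39, 42, 40, 6, 3, 38, 30, 14, 26, 23, 28]
Tree (level-order array): [7, 6, 8, 3, None, None, 39, None, None, 38, 42, 30, None, 40, None, 14, None, None, None, None, 26, 23, 28]
In a BST, the LCA of p=6, q=42 is the first node v on the
root-to-leaf path with p <= v <= q (go left if both < v, right if both > v).
Walk from root:
  at 7: 6 <= 7 <= 42, this is the LCA
LCA = 7


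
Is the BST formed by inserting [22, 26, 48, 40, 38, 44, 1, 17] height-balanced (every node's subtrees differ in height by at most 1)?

Tree (level-order array): [22, 1, 26, None, 17, None, 48, None, None, 40, None, 38, 44]
Definition: a tree is height-balanced if, at every node, |h(left) - h(right)| <= 1 (empty subtree has height -1).
Bottom-up per-node check:
  node 17: h_left=-1, h_right=-1, diff=0 [OK], height=0
  node 1: h_left=-1, h_right=0, diff=1 [OK], height=1
  node 38: h_left=-1, h_right=-1, diff=0 [OK], height=0
  node 44: h_left=-1, h_right=-1, diff=0 [OK], height=0
  node 40: h_left=0, h_right=0, diff=0 [OK], height=1
  node 48: h_left=1, h_right=-1, diff=2 [FAIL (|1--1|=2 > 1)], height=2
  node 26: h_left=-1, h_right=2, diff=3 [FAIL (|-1-2|=3 > 1)], height=3
  node 22: h_left=1, h_right=3, diff=2 [FAIL (|1-3|=2 > 1)], height=4
Node 48 violates the condition: |1 - -1| = 2 > 1.
Result: Not balanced


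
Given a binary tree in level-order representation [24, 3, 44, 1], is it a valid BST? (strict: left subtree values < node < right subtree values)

Level-order array: [24, 3, 44, 1]
Validate using subtree bounds (lo, hi): at each node, require lo < value < hi,
then recurse left with hi=value and right with lo=value.
Preorder trace (stopping at first violation):
  at node 24 with bounds (-inf, +inf): OK
  at node 3 with bounds (-inf, 24): OK
  at node 1 with bounds (-inf, 3): OK
  at node 44 with bounds (24, +inf): OK
No violation found at any node.
Result: Valid BST


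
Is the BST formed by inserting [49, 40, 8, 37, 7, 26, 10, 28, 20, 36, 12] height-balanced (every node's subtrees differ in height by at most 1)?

Tree (level-order array): [49, 40, None, 8, None, 7, 37, None, None, 26, None, 10, 28, None, 20, None, 36, 12]
Definition: a tree is height-balanced if, at every node, |h(left) - h(right)| <= 1 (empty subtree has height -1).
Bottom-up per-node check:
  node 7: h_left=-1, h_right=-1, diff=0 [OK], height=0
  node 12: h_left=-1, h_right=-1, diff=0 [OK], height=0
  node 20: h_left=0, h_right=-1, diff=1 [OK], height=1
  node 10: h_left=-1, h_right=1, diff=2 [FAIL (|-1-1|=2 > 1)], height=2
  node 36: h_left=-1, h_right=-1, diff=0 [OK], height=0
  node 28: h_left=-1, h_right=0, diff=1 [OK], height=1
  node 26: h_left=2, h_right=1, diff=1 [OK], height=3
  node 37: h_left=3, h_right=-1, diff=4 [FAIL (|3--1|=4 > 1)], height=4
  node 8: h_left=0, h_right=4, diff=4 [FAIL (|0-4|=4 > 1)], height=5
  node 40: h_left=5, h_right=-1, diff=6 [FAIL (|5--1|=6 > 1)], height=6
  node 49: h_left=6, h_right=-1, diff=7 [FAIL (|6--1|=7 > 1)], height=7
Node 10 violates the condition: |-1 - 1| = 2 > 1.
Result: Not balanced


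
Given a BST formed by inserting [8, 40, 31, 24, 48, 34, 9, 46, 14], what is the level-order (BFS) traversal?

Tree insertion order: [8, 40, 31, 24, 48, 34, 9, 46, 14]
Tree (level-order array): [8, None, 40, 31, 48, 24, 34, 46, None, 9, None, None, None, None, None, None, 14]
BFS from the root, enqueuing left then right child of each popped node:
  queue [8] -> pop 8, enqueue [40], visited so far: [8]
  queue [40] -> pop 40, enqueue [31, 48], visited so far: [8, 40]
  queue [31, 48] -> pop 31, enqueue [24, 34], visited so far: [8, 40, 31]
  queue [48, 24, 34] -> pop 48, enqueue [46], visited so far: [8, 40, 31, 48]
  queue [24, 34, 46] -> pop 24, enqueue [9], visited so far: [8, 40, 31, 48, 24]
  queue [34, 46, 9] -> pop 34, enqueue [none], visited so far: [8, 40, 31, 48, 24, 34]
  queue [46, 9] -> pop 46, enqueue [none], visited so far: [8, 40, 31, 48, 24, 34, 46]
  queue [9] -> pop 9, enqueue [14], visited so far: [8, 40, 31, 48, 24, 34, 46, 9]
  queue [14] -> pop 14, enqueue [none], visited so far: [8, 40, 31, 48, 24, 34, 46, 9, 14]
Result: [8, 40, 31, 48, 24, 34, 46, 9, 14]


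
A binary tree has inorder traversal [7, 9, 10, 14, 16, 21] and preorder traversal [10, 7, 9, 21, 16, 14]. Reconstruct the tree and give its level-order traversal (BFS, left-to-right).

Inorder:  [7, 9, 10, 14, 16, 21]
Preorder: [10, 7, 9, 21, 16, 14]
Algorithm: preorder visits root first, so consume preorder in order;
for each root, split the current inorder slice at that value into
left-subtree inorder and right-subtree inorder, then recurse.
Recursive splits:
  root=10; inorder splits into left=[7, 9], right=[14, 16, 21]
  root=7; inorder splits into left=[], right=[9]
  root=9; inorder splits into left=[], right=[]
  root=21; inorder splits into left=[14, 16], right=[]
  root=16; inorder splits into left=[14], right=[]
  root=14; inorder splits into left=[], right=[]
Reconstructed level-order: [10, 7, 21, 9, 16, 14]


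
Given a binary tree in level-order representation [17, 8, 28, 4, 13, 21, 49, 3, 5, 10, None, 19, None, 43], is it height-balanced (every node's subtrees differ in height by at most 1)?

Tree (level-order array): [17, 8, 28, 4, 13, 21, 49, 3, 5, 10, None, 19, None, 43]
Definition: a tree is height-balanced if, at every node, |h(left) - h(right)| <= 1 (empty subtree has height -1).
Bottom-up per-node check:
  node 3: h_left=-1, h_right=-1, diff=0 [OK], height=0
  node 5: h_left=-1, h_right=-1, diff=0 [OK], height=0
  node 4: h_left=0, h_right=0, diff=0 [OK], height=1
  node 10: h_left=-1, h_right=-1, diff=0 [OK], height=0
  node 13: h_left=0, h_right=-1, diff=1 [OK], height=1
  node 8: h_left=1, h_right=1, diff=0 [OK], height=2
  node 19: h_left=-1, h_right=-1, diff=0 [OK], height=0
  node 21: h_left=0, h_right=-1, diff=1 [OK], height=1
  node 43: h_left=-1, h_right=-1, diff=0 [OK], height=0
  node 49: h_left=0, h_right=-1, diff=1 [OK], height=1
  node 28: h_left=1, h_right=1, diff=0 [OK], height=2
  node 17: h_left=2, h_right=2, diff=0 [OK], height=3
All nodes satisfy the balance condition.
Result: Balanced


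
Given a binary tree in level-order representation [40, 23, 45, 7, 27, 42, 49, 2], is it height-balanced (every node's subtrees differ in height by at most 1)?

Tree (level-order array): [40, 23, 45, 7, 27, 42, 49, 2]
Definition: a tree is height-balanced if, at every node, |h(left) - h(right)| <= 1 (empty subtree has height -1).
Bottom-up per-node check:
  node 2: h_left=-1, h_right=-1, diff=0 [OK], height=0
  node 7: h_left=0, h_right=-1, diff=1 [OK], height=1
  node 27: h_left=-1, h_right=-1, diff=0 [OK], height=0
  node 23: h_left=1, h_right=0, diff=1 [OK], height=2
  node 42: h_left=-1, h_right=-1, diff=0 [OK], height=0
  node 49: h_left=-1, h_right=-1, diff=0 [OK], height=0
  node 45: h_left=0, h_right=0, diff=0 [OK], height=1
  node 40: h_left=2, h_right=1, diff=1 [OK], height=3
All nodes satisfy the balance condition.
Result: Balanced


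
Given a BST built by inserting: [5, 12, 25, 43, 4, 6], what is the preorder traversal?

Tree insertion order: [5, 12, 25, 43, 4, 6]
Tree (level-order array): [5, 4, 12, None, None, 6, 25, None, None, None, 43]
Preorder traversal: [5, 4, 12, 6, 25, 43]


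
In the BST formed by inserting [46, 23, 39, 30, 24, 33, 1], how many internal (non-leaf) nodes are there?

Tree built from: [46, 23, 39, 30, 24, 33, 1]
Tree (level-order array): [46, 23, None, 1, 39, None, None, 30, None, 24, 33]
Rule: An internal node has at least one child.
Per-node child counts:
  node 46: 1 child(ren)
  node 23: 2 child(ren)
  node 1: 0 child(ren)
  node 39: 1 child(ren)
  node 30: 2 child(ren)
  node 24: 0 child(ren)
  node 33: 0 child(ren)
Matching nodes: [46, 23, 39, 30]
Count of internal (non-leaf) nodes: 4
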